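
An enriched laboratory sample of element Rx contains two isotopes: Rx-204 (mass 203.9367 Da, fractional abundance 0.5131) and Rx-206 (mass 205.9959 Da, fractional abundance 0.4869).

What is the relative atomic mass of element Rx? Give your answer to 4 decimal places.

Average mass = Σ (abundance × isotope mass) = 0.5131 × 203.9367 + 0.4869 × 205.9959
= 104.63992 + 100.29940 = 204.93932 Da

204.9393 Da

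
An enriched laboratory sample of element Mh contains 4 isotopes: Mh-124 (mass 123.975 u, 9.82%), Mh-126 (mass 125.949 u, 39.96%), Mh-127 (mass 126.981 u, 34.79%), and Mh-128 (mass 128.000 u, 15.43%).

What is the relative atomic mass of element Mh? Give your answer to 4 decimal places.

126.4307 u

Weight each isotope mass by its fractional abundance: 0.0982 × 123.975 + 0.3996 × 125.949 + 0.3479 × 126.981 + 0.1543 × 128.000
= 12.17435 + 50.32922 + 44.17669 + 19.75040 = 126.43066 u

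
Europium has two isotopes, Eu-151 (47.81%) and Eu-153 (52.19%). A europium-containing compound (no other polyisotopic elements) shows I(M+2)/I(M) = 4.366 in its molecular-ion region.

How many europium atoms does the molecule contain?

For n independent Eu atoms, I(M+2)/I(M) = n · (abundance Eu-153) / (abundance Eu-151) = n · 0.5219/0.4781.
n = 4.366 × 0.4781/0.5219 = 4.00 ≈ 4

4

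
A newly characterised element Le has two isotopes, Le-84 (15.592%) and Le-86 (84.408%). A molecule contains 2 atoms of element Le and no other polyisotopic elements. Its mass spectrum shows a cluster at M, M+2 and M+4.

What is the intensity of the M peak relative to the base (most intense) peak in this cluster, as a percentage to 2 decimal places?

Binomial terms of (0.15592 + 0.84408)^2: M 0.0243, M+2 0.2632, M+4 0.7125 → M+4 is the base peak.
P(M+4) = C(2,2) × 0.15592^0 × 0.84408^2 = 1 × 1.0000 × 0.71247105 = 0.712471 (base)
P(M) = C(2,0) × 0.15592^2 × 0.84408^0 = 1 × 0.02431105 × 1.0000 = 0.024311
Relative intensity = 0.024311 / 0.712471 × 100 = 3.41

3.41%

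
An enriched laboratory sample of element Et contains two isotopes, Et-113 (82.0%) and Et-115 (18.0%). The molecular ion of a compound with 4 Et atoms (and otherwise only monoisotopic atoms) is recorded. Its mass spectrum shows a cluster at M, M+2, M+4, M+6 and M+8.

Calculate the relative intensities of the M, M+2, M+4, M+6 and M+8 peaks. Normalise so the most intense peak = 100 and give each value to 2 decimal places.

Expanding (0.820 + 0.180)^4:
P(M) = 0.820^4 = 0.452122
P(M+2) = 4 × 0.820^3 × 0.180^1 = 0.396985
P(M+4) = 6 × 0.820^2 × 0.180^2 = 0.130715
P(M+6) = 4 × 0.820^1 × 0.180^3 = 0.019129
P(M+8) = 0.180^4 = 0.001050
The M peak is largest (0.452122); scaling to 100 gives 100.00 : 87.80 : 28.91 : 4.23 : 0.23.

100.00 : 87.80 : 28.91 : 4.23 : 0.23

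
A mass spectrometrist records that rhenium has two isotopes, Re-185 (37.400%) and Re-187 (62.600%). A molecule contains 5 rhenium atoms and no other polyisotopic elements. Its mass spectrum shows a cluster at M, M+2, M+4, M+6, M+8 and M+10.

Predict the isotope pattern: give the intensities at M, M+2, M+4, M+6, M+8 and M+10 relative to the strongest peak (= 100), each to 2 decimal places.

2.13 : 17.85 : 59.74 : 100.00 : 83.69 : 28.02

Expanding (0.37400 + 0.62600)^5:
P(M) = 0.37400^5 = 0.007317
P(M+2) = 5 × 0.37400^4 × 0.62600^1 = 0.061239
P(M+4) = 10 × 0.37400^3 × 0.62600^2 = 0.205005
P(M+6) = 10 × 0.37400^2 × 0.62600^3 = 0.343136
P(M+8) = 5 × 0.37400^1 × 0.62600^4 = 0.287170
P(M+10) = 0.62600^5 = 0.096133
The M+6 peak is largest (0.343136); scaling to 100 gives 2.13 : 17.85 : 59.74 : 100.00 : 83.69 : 28.02.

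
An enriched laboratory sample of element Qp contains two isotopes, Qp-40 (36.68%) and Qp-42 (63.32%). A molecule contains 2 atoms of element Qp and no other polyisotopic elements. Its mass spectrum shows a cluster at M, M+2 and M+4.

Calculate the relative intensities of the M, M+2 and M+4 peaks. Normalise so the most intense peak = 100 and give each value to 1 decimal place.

29.0 : 100.0 : 86.3

The 2 Qp atoms are independent, so intensities follow the terms of (0.3668 + 0.6332)^2.
P(M) = 0.3668^2 = 0.134542
P(M+2) = 2 × 0.3668^1 × 0.6332^1 = 0.464516
P(M+4) = 0.6332^2 = 0.400942
The M+2 peak is largest (0.464516); scaling to 100 gives 29.0 : 100.0 : 86.3.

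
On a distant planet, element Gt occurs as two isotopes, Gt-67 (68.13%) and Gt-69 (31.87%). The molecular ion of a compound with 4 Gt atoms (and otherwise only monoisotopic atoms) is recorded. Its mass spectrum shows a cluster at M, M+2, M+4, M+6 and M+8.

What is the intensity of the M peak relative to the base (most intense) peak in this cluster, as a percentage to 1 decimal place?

(0.6813 + 0.3187)^4 gives M 0.2155, M+2 0.4031, M+4 0.2829, M+6 0.0882, M+8 0.0103; the largest is M+2.
P(M+2) = C(4,1) × 0.6813^3 × 0.3187^1 = 4 × 0.31623881 × 0.3187 = 0.403141 (base)
P(M) = C(4,0) × 0.6813^4 × 0.3187^0 = 1 × 0.2154535 × 1.0000 = 0.215454
Relative intensity = 0.215454 / 0.403141 × 100 = 53.4

53.4%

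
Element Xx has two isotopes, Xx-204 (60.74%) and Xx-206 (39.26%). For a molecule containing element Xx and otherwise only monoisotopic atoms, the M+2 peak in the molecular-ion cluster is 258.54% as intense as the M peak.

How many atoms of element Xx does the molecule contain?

For n independent Xx atoms, I(M+2)/I(M) = n · (abundance Xx-206) / (abundance Xx-204) = n · 0.3926/0.6074.
n = 2.5854 × 0.6074/0.3926 = 4.00 ≈ 4

4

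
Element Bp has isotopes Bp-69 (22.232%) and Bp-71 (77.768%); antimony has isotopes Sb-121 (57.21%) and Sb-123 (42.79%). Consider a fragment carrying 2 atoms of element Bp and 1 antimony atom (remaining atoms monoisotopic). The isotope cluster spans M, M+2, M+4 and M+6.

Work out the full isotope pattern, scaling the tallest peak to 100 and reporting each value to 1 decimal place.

Element Bp pattern (n=2): 0.04942618 : 0.34578764 : 0.60478618
Antimony pattern (n=1): 0.5721 : 0.4279
Convolve the two distributions (both contribute in 2-u steps):
  M: 0.04942618×0.5721 = 0.028277
  M+2: 0.04942618×0.4279 + 0.34578764×0.5721 = 0.218975
  M+4: 0.34578764×0.4279 + 0.60478618×0.5721 = 0.493961
  M+6: 0.60478618×0.4279 = 0.258788
Scale to base peak (0.493961) = 100: 5.7 : 44.3 : 100.0 : 52.4

5.7 : 44.3 : 100.0 : 52.4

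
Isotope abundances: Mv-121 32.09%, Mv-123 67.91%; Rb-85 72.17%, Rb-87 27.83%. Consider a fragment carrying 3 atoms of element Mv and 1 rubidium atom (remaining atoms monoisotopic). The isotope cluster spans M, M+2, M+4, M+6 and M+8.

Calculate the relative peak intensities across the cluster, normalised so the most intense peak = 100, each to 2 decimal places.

Element Mv pattern (n=3): 0.03304526 : 0.20979466 : 0.44397491 : 0.31318517
Rubidium pattern (n=1): 0.7217 : 0.2783
Convolve the two distributions (both contribute in 2-u steps):
  M: 0.03304526×0.7217 = 0.023849
  M+2: 0.03304526×0.2783 + 0.20979466×0.7217 = 0.160605
  M+4: 0.20979466×0.2783 + 0.44397491×0.7217 = 0.378803
  M+6: 0.44397491×0.2783 + 0.31318517×0.7217 = 0.349584
  M+8: 0.31318517×0.2783 = 0.087159
Scale to base peak (0.378803) = 100: 6.30 : 42.40 : 100.00 : 92.29 : 23.01

6.30 : 42.40 : 100.00 : 92.29 : 23.01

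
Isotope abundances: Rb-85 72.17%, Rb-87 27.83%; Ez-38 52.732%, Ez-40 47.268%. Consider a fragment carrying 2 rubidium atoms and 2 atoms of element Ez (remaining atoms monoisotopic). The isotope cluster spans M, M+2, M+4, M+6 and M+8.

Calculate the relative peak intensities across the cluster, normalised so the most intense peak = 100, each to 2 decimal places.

Rubidium pattern (n=2): 0.52085089 : 0.40169822 : 0.07745089
Element Ez pattern (n=2): 0.27806638 : 0.49850724 : 0.22342638
Convolve the two distributions (both contribute in 2-u steps):
  M: 0.52085089×0.27806638 = 0.144831
  M+2: 0.52085089×0.49850724 + 0.40169822×0.27806638 = 0.371347
  M+4: 0.52085089×0.22342638 + 0.40169822×0.49850724 + 0.07745089×0.27806638 = 0.338158
  M+6: 0.40169822×0.22342638 + 0.07745089×0.49850724 = 0.128360
  M+8: 0.07745089×0.22342638 = 0.017305
Scale to base peak (0.371347) = 100: 39.00 : 100.00 : 91.06 : 34.57 : 4.66

39.00 : 100.00 : 91.06 : 34.57 : 4.66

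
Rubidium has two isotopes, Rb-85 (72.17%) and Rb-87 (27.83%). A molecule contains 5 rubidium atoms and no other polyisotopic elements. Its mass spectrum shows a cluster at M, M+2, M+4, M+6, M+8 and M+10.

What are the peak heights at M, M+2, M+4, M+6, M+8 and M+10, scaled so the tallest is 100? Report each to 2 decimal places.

Each Rb atom is independently Rb-85 (p = 0.7217) or Rb-87 (q = 0.2783); the cluster is the binomial expansion (p + q)^5.
P(M) = 0.7217^5 = 0.195787
P(M+2) = 5 × 0.7217^4 × 0.2783^1 = 0.377494
P(M+4) = 10 × 0.7217^3 × 0.2783^2 = 0.291136
P(M+6) = 10 × 0.7217^2 × 0.2783^3 = 0.112267
P(M+8) = 5 × 0.7217^1 × 0.2783^4 = 0.021646
P(M+10) = 0.2783^5 = 0.001669
The M+2 peak is largest (0.377494); scaling to 100 gives 51.86 : 100.00 : 77.12 : 29.74 : 5.73 : 0.44.

51.86 : 100.00 : 77.12 : 29.74 : 5.73 : 0.44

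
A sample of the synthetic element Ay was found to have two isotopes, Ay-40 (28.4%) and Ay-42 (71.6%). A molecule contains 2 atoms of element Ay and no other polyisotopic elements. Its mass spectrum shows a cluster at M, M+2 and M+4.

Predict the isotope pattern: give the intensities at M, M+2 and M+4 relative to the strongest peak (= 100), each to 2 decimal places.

15.73 : 79.33 : 100.00

Each Ay atom is independently Ay-40 (p = 0.284) or Ay-42 (q = 0.716); the cluster is the binomial expansion (p + q)^2.
P(M) = 0.284^2 = 0.080656
P(M+2) = 2 × 0.284^1 × 0.716^1 = 0.406688
P(M+4) = 0.716^2 = 0.512656
The M+4 peak is largest (0.512656); scaling to 100 gives 15.73 : 79.33 : 100.00.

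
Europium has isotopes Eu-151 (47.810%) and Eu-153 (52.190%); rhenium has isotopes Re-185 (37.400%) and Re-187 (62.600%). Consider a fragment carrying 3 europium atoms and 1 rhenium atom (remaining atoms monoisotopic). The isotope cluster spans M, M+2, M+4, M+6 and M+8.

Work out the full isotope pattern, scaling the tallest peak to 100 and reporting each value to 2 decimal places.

Europium pattern (n=3): 0.10928391 : 0.3578871 : 0.39067407 : 0.14215492
Rhenium pattern (n=1): 0.3740 : 0.6260
Convolve the two distributions (both contribute in 2-u steps):
  M: 0.10928391×0.3740 = 0.040872
  M+2: 0.10928391×0.6260 + 0.3578871×0.3740 = 0.202262
  M+4: 0.3578871×0.6260 + 0.39067407×0.3740 = 0.370149
  M+6: 0.39067407×0.6260 + 0.14215492×0.3740 = 0.297728
  M+8: 0.14215492×0.6260 = 0.088989
Scale to base peak (0.370149) = 100: 11.04 : 54.64 : 100.00 : 80.43 : 24.04

11.04 : 54.64 : 100.00 : 80.43 : 24.04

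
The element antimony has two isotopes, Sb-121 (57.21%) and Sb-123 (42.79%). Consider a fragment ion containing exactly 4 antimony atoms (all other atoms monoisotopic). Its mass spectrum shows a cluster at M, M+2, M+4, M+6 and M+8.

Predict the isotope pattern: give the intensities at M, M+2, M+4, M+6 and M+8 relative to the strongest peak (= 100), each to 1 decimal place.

29.8 : 89.1 : 100.0 : 49.9 : 9.3

The 4 Sb atoms are independent, so intensities follow the terms of (0.5721 + 0.4279)^4.
P(M) = 0.5721^4 = 0.107124
P(M+2) = 4 × 0.5721^3 × 0.4279^1 = 0.320493
P(M+4) = 6 × 0.5721^2 × 0.4279^2 = 0.359567
P(M+6) = 4 × 0.5721^1 × 0.4279^3 = 0.179291
P(M+8) = 0.4279^4 = 0.033525
The M+4 peak is largest (0.359567); scaling to 100 gives 29.8 : 89.1 : 100.0 : 49.9 : 9.3.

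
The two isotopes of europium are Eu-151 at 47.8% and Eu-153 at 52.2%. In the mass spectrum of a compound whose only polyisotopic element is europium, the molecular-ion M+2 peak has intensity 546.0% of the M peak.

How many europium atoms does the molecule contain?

5

With n Eu atoms, P(M+2)/P(M) = C(n,1)·p^(n−1)q / p^n = n·q/p = n · 0.522/0.478.
n = 5.460 × 0.478/0.522 = 5.00 ≈ 5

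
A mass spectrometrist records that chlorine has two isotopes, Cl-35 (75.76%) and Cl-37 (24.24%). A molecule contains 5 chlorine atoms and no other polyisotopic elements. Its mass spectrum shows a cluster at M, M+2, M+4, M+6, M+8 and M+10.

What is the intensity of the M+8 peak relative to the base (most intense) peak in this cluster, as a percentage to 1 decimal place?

Binomial terms of (0.7576 + 0.2424)^5: M 0.2496, M+2 0.3993, M+4 0.2555, M+6 0.0817, M+8 0.0131, M+10 0.0008 → M+2 is the base peak.
P(M+2) = C(5,1) × 0.7576^4 × 0.2424^1 = 5 × 0.32942751 × 0.2424 = 0.399266 (base)
P(M+8) = C(5,4) × 0.7576^1 × 0.2424^4 = 5 × 0.7576 × 0.00345247 = 0.013078
Relative intensity = 0.013078 / 0.399266 × 100 = 3.3

3.3%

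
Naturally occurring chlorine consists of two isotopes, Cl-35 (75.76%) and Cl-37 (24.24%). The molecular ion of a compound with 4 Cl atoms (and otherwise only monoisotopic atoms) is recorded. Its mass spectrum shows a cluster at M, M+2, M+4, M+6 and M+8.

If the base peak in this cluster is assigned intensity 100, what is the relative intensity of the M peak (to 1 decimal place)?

Binomial terms of (0.7576 + 0.2424)^4: M 0.3294, M+2 0.4216, M+4 0.2023, M+6 0.0432, M+8 0.0035 → M+2 is the base peak.
P(M+2) = C(4,1) × 0.7576^3 × 0.2424^1 = 4 × 0.4348304 × 0.2424 = 0.421612 (base)
P(M) = C(4,0) × 0.7576^4 × 0.2424^0 = 1 × 0.32942751 × 1.0000 = 0.329428
Relative intensity = 0.329428 / 0.421612 × 100 = 78.1

78.1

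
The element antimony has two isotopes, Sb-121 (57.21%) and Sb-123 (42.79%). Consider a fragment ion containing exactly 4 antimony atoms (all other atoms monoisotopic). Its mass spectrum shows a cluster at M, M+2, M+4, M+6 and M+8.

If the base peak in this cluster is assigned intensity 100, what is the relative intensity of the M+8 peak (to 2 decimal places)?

9.32

Binomial terms of (0.5721 + 0.4279)^4: M 0.1071, M+2 0.3205, M+4 0.3596, M+6 0.1793, M+8 0.0335 → M+4 is the base peak.
P(M+4) = C(4,2) × 0.5721^2 × 0.4279^2 = 6 × 0.32729841 × 0.18309841 = 0.359567 (base)
P(M+8) = C(4,4) × 0.5721^0 × 0.4279^4 = 1 × 1.0000 × 0.03352503 = 0.033525
Relative intensity = 0.033525 / 0.359567 × 100 = 9.32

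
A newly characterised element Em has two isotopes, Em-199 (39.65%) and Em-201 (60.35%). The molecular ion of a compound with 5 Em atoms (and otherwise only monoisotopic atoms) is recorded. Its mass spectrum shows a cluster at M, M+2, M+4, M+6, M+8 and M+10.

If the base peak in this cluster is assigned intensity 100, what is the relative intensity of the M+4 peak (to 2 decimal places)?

65.70

Binomial terms of (0.3965 + 0.6035)^5: M 0.0098, M+2 0.0746, M+4 0.2270, M+6 0.3456, M+8 0.2630, M+10 0.0801 → M+6 is the base peak.
P(M+6) = C(5,3) × 0.3965^2 × 0.6035^3 = 10 × 0.15721225 × 0.21980209 = 0.345556 (base)
P(M+4) = C(5,2) × 0.3965^3 × 0.6035^2 = 10 × 0.06233466 × 0.36421225 = 0.227030
Relative intensity = 0.227030 / 0.345556 × 100 = 65.70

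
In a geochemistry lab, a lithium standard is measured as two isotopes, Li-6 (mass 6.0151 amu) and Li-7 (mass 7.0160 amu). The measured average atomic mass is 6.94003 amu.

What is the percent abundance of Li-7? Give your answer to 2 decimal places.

92.41%

Let x be the fractional abundance of Li-6; then Li-7 has abundance 1 − x.
6.0151·x + 7.0160·(1 − x) = 6.94003
(6.0151 − 7.0160)·x = 6.94003 − 7.0160
x = -0.07597 / -1.0009 = 0.07590 → 7.59% Li-6, 92.41% Li-7.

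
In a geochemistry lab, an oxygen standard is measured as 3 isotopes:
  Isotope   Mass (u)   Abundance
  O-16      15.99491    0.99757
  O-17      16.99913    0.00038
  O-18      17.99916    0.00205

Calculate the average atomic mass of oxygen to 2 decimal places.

The abundance-weighted mean is 0.99757 × 15.99491 + 0.00038 × 16.99913 + 0.00205 × 17.99916
= 15.956042 + 0.006460 + 0.036898 = 15.999400 u

16.00 u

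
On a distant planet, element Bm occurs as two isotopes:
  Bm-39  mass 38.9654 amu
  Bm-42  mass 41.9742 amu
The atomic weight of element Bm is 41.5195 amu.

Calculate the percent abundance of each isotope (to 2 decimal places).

Writing the weighted mean with unknown fraction x of Bm-39:
38.9654·x + 41.9742·(1 − x) = 41.5195
(38.9654 − 41.9742)·x = 41.5195 − 41.9742
x = -0.4547 / -3.0088 = 0.15112 → 15.11% Bm-39, 84.89% Bm-42.

Bm-39: 15.11%, Bm-42: 84.89%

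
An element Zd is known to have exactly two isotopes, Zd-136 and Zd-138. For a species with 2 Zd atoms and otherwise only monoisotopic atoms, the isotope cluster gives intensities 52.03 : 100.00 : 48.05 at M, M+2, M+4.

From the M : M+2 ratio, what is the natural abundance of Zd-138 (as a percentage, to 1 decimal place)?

49.0%

Write p for the Zd-136 fraction. I(M+2)/I(M) = [C(2,1)·p^1·(1−p)] / p^2 = 2·(1−p)/p = 100.00/52.03 = 1.9220
(1−p)/p = 1.9220/2 = 0.9610  ⇒  p = 1/(1 + 0.9610) = 0.5099
Zd-136: 51.0%, Zd-138: 49.0%.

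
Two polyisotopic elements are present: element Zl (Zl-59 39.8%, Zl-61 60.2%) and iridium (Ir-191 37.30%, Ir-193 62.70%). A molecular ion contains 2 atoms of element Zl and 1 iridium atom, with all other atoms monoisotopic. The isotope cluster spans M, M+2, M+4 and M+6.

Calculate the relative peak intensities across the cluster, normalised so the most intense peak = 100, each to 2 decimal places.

Element Zl pattern (n=2): 0.158404 : 0.479192 : 0.362404
Iridium pattern (n=1): 0.3730 : 0.6270
Convolve the two distributions (both contribute in 2-u steps):
  M: 0.158404×0.3730 = 0.059085
  M+2: 0.158404×0.6270 + 0.479192×0.3730 = 0.278058
  M+4: 0.479192×0.6270 + 0.362404×0.3730 = 0.435630
  M+6: 0.362404×0.6270 = 0.227227
Scale to base peak (0.435630) = 100: 13.56 : 63.83 : 100.00 : 52.16

13.56 : 63.83 : 100.00 : 52.16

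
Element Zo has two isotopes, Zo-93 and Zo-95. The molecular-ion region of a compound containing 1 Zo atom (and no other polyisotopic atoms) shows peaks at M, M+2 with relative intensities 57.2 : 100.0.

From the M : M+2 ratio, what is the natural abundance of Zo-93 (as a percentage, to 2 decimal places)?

If p is the fraction of Zo that is Zo-93, then I(M+2)/I(M) = [C(1,1)·p^0·(1−p)] / p^1 = 1·(1−p)/p = 100.0/57.2 = 1.7483
(1−p)/p = 1.7483/1 = 1.7483  ⇒  p = 1/(1 + 1.7483) = 0.3639
Zo-93: 36.39%, Zo-95: 63.61%.

36.39%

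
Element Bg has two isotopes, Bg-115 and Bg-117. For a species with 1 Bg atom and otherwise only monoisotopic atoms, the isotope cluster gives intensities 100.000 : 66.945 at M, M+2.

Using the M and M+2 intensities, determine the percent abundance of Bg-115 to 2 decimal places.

If p is the fraction of Bg that is Bg-115, then I(M+2)/I(M) = [C(1,1)·p^0·(1−p)] / p^1 = 1·(1−p)/p = 66.945/100.000 = 0.6694
(1−p)/p = 0.6694/1 = 0.6694  ⇒  p = 1/(1 + 0.6694) = 0.5990
Bg-115: 59.90%, Bg-117: 40.10%.

59.90%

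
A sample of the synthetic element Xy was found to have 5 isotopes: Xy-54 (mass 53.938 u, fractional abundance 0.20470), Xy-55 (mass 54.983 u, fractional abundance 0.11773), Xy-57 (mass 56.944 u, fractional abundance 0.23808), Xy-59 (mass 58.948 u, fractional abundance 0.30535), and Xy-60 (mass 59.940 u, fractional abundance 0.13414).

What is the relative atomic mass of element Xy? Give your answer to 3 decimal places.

Average mass = Σ (abundance × isotope mass) = 0.20470 × 53.938 + 0.11773 × 54.983 + 0.23808 × 56.944 + 0.30535 × 58.948 + 0.13414 × 59.940
= 11.0411 + 6.4731 + 13.5572 + 17.9998 + 8.0404 = 57.1116 u

57.112 u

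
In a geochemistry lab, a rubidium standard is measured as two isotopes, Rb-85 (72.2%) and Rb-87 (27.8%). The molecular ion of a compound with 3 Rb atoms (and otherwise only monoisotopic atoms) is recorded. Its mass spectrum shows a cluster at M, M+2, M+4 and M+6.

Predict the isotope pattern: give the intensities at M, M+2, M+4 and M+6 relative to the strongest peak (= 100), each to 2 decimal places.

86.57 : 100.00 : 38.50 : 4.94

The 3 Rb atoms are independent, so intensities follow the terms of (0.722 + 0.278)^3.
P(M) = 0.722^3 = 0.376367
P(M+2) = 3 × 0.722^2 × 0.278^1 = 0.434751
P(M+4) = 3 × 0.722^1 × 0.278^2 = 0.167397
P(M+6) = 0.278^3 = 0.021485
The M+2 peak is largest (0.434751); scaling to 100 gives 86.57 : 100.00 : 38.50 : 4.94.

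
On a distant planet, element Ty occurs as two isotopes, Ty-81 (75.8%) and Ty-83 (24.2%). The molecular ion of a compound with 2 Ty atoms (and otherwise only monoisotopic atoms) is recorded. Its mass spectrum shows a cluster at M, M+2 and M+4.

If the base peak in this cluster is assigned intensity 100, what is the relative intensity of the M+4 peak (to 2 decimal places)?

Binomial terms of (0.758 + 0.242)^2: M 0.5746, M+2 0.3669, M+4 0.0586 → M is the base peak.
P(M) = C(2,0) × 0.758^2 × 0.242^0 = 1 × 0.574564 × 1.0000 = 0.574564 (base)
P(M+4) = C(2,2) × 0.758^0 × 0.242^2 = 1 × 1.0000 × 0.058564 = 0.058564
Relative intensity = 0.058564 / 0.574564 × 100 = 10.19

10.19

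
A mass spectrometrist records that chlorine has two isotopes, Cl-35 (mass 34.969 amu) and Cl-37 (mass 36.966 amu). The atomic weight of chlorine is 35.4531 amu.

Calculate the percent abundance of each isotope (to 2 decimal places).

Cl-35: 75.76%, Cl-37: 24.24%

Let x be the fractional abundance of Cl-35; then Cl-37 has abundance 1 − x.
34.969·x + 36.966·(1 − x) = 35.4531
(34.969 − 36.966)·x = 35.4531 − 36.966
x = -1.5129 / -1.997 = 0.75759 → 75.76% Cl-35, 24.24% Cl-37.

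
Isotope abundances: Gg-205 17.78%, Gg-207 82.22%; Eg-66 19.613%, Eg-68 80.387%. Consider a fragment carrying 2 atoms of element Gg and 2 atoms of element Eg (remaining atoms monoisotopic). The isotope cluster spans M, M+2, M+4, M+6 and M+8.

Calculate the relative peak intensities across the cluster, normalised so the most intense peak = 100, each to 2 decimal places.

0.28 : 4.86 : 31.73 : 92.05 : 100.00

Element Gg pattern (n=2): 0.03161284 : 0.29237432 : 0.67601284
Element Eg pattern (n=2): 0.03846698 : 0.31532605 : 0.64620698
Convolve the two distributions (both contribute in 2-u steps):
  M: 0.03161284×0.03846698 = 0.001216
  M+2: 0.03161284×0.31532605 + 0.29237432×0.03846698 = 0.021215
  M+4: 0.03161284×0.64620698 + 0.29237432×0.31532605 + 0.67601284×0.03846698 = 0.138626
  M+6: 0.29237432×0.64620698 + 0.67601284×0.31532605 = 0.402099
  M+8: 0.67601284×0.64620698 = 0.436844
Scale to base peak (0.436844) = 100: 0.28 : 4.86 : 31.73 : 92.05 : 100.00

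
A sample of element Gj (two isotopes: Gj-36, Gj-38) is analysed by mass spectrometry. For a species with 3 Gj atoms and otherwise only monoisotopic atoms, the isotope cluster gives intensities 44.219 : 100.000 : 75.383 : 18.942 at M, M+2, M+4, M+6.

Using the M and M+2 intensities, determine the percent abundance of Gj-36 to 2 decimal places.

Write p for the Gj-36 fraction. I(M+2)/I(M) = [C(3,1)·p^2·(1−p)] / p^3 = 3·(1−p)/p = 100.000/44.219 = 2.2615
(1−p)/p = 2.2615/3 = 0.7538  ⇒  p = 1/(1 + 0.7538) = 0.5702
Gj-36: 57.02%, Gj-38: 42.98%.

57.02%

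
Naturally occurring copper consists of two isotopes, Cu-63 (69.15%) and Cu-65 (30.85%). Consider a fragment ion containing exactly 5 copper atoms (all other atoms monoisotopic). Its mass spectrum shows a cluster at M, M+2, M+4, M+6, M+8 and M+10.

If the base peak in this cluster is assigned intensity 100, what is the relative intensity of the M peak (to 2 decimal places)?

44.83

Term probabilities: M 0.1581, M+2 0.3527, M+4 0.3147, M+6 0.1404, M+8 0.0313, M+10 0.0028. Base peak = M+2.
P(M+2) = C(5,1) × 0.6915^4 × 0.3085^1 = 5 × 0.2286487 × 0.3085 = 0.352691 (base)
P(M) = C(5,0) × 0.6915^5 × 0.3085^0 = 1 × 0.15811058 × 1.0000 = 0.158111
Relative intensity = 0.158111 / 0.352691 × 100 = 44.83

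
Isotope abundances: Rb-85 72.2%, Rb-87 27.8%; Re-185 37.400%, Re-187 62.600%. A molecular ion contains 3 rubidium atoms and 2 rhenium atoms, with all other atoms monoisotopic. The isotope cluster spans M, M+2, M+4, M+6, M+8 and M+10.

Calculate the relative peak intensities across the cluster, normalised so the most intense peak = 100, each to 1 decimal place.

14.1 : 63.3 : 100.0 : 67.2 : 20.2 : 2.2

Rubidium pattern (n=3): 0.37636705 : 0.43475086 : 0.16739714 : 0.02148495
Rhenium pattern (n=2): 0.139876 : 0.468248 : 0.391876
Convolve the two distributions (both contribute in 2-u steps):
  M: 0.37636705×0.139876 = 0.052645
  M+2: 0.37636705×0.468248 + 0.43475086×0.139876 = 0.237044
  M+4: 0.37636705×0.391876 + 0.43475086×0.468248 + 0.16739714×0.139876 = 0.374475
  M+6: 0.43475086×0.391876 + 0.16739714×0.468248 + 0.02148495×0.139876 = 0.251757
  M+8: 0.16739714×0.391876 + 0.02148495×0.468248 = 0.075659
  M+10: 0.02148495×0.391876 = 0.008419
Scale to base peak (0.374475) = 100: 14.1 : 63.3 : 100.0 : 67.2 : 20.2 : 2.2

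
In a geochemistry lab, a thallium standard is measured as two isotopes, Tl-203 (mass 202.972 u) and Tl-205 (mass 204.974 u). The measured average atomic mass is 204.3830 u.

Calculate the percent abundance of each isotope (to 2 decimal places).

With x = fraction of Tl-203 (so Tl-205 is 1 − x):
202.972·x + 204.974·(1 − x) = 204.3830
(202.972 − 204.974)·x = 204.3830 − 204.974
x = -0.5910 / -2.002 = 0.29520 → 29.52% Tl-203, 70.48% Tl-205.

Tl-203: 29.52%, Tl-205: 70.48%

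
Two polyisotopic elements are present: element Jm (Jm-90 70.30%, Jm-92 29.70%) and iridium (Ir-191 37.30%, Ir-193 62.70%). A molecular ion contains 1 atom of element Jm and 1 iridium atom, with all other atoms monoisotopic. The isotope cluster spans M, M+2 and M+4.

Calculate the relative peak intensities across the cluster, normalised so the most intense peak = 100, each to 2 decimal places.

47.54 : 100.00 : 33.76

Element Jm pattern (n=1): 0.7030 : 0.2970
Iridium pattern (n=1): 0.3730 : 0.6270
Convolve the two distributions (both contribute in 2-u steps):
  M: 0.7030×0.3730 = 0.262219
  M+2: 0.7030×0.6270 + 0.2970×0.3730 = 0.551562
  M+4: 0.2970×0.6270 = 0.186219
Scale to base peak (0.551562) = 100: 47.54 : 100.00 : 33.76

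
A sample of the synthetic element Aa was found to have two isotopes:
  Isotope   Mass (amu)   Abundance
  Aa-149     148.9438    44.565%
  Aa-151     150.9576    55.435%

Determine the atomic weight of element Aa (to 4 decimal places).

150.0602 amu

Ar = Σ fᵢ·mᵢ = 0.44565 × 148.9438 + 0.55435 × 150.9576
= 66.37680 + 83.68335 = 150.06015 amu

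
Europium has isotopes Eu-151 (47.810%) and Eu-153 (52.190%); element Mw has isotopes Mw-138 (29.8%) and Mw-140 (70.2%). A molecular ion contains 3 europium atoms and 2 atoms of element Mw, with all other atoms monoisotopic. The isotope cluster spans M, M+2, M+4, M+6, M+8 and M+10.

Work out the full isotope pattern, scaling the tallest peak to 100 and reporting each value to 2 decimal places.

Europium pattern (n=3): 0.10928391 : 0.3578871 : 0.39067407 : 0.14215492
Element Mw pattern (n=2): 0.088804 : 0.418392 : 0.492804
Convolve the two distributions (both contribute in 2-u steps):
  M: 0.10928391×0.088804 = 0.009705
  M+2: 0.10928391×0.418392 + 0.3578871×0.088804 = 0.077505
  M+4: 0.10928391×0.492804 + 0.3578871×0.418392 + 0.39067407×0.088804 = 0.238286
  M+6: 0.3578871×0.492804 + 0.39067407×0.418392 + 0.14215492×0.088804 = 0.352447
  M+8: 0.39067407×0.492804 + 0.14215492×0.418392 = 0.252002
  M+10: 0.14215492×0.492804 = 0.070055
Scale to base peak (0.352447) = 100: 2.75 : 21.99 : 67.61 : 100.00 : 71.50 : 19.88

2.75 : 21.99 : 67.61 : 100.00 : 71.50 : 19.88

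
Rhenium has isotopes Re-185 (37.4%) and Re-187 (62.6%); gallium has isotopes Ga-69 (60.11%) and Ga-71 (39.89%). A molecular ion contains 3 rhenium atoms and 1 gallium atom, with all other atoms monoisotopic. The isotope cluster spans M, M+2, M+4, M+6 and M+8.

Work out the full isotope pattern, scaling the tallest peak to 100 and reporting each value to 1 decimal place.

8.5 : 48.4 : 100.0 : 87.5 : 26.5

Rhenium pattern (n=3): 0.05231362 : 0.26268713 : 0.43968487 : 0.24531438
Gallium pattern (n=1): 0.6011 : 0.3989
Convolve the two distributions (both contribute in 2-u steps):
  M: 0.05231362×0.6011 = 0.031446
  M+2: 0.05231362×0.3989 + 0.26268713×0.6011 = 0.178769
  M+4: 0.26268713×0.3989 + 0.43968487×0.6011 = 0.369080
  M+6: 0.43968487×0.3989 + 0.24531438×0.6011 = 0.322849
  M+8: 0.24531438×0.3989 = 0.097856
Scale to base peak (0.369080) = 100: 8.5 : 48.4 : 100.0 : 87.5 : 26.5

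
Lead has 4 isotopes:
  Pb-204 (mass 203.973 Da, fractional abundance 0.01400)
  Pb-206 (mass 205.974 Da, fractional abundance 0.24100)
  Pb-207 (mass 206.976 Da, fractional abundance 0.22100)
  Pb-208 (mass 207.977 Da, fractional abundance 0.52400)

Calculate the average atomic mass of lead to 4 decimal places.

207.2170 Da

The abundance-weighted mean is 0.01400 × 203.973 + 0.24100 × 205.974 + 0.22100 × 206.976 + 0.52400 × 207.977
= 2.85562 + 49.63973 + 45.74170 + 108.97995 = 207.21700 Da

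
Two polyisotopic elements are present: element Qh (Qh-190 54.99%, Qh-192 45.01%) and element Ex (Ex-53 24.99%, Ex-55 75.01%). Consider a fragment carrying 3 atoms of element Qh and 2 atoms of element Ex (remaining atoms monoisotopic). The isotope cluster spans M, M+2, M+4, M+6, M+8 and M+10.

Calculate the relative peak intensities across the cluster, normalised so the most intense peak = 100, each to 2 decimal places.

Element Qh pattern (n=3): 0.16628427 : 0.40831723 : 0.33421274 : 0.09118576
Element Ex pattern (n=2): 0.06245001 : 0.37489998 : 0.56265001
Convolve the two distributions (both contribute in 2-u steps):
  M: 0.16628427×0.06245001 = 0.010384
  M+2: 0.16628427×0.37489998 + 0.40831723×0.06245001 = 0.087839
  M+4: 0.16628427×0.56265001 + 0.40831723×0.37489998 + 0.33421274×0.06245001 = 0.267510
  M+6: 0.40831723×0.56265001 + 0.33421274×0.37489998 + 0.09118576×0.06245001 = 0.360731
  M+8: 0.33421274×0.56265001 + 0.09118576×0.37489998 = 0.222230
  M+10: 0.09118576×0.56265001 = 0.051306
Scale to base peak (0.360731) = 100: 2.88 : 24.35 : 74.16 : 100.00 : 61.61 : 14.22

2.88 : 24.35 : 74.16 : 100.00 : 61.61 : 14.22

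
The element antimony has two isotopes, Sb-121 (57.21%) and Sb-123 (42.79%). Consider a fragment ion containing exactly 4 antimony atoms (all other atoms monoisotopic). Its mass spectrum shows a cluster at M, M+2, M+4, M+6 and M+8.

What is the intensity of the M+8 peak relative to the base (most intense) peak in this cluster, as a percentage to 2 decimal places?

9.32%

Term probabilities: M 0.1071, M+2 0.3205, M+4 0.3596, M+6 0.1793, M+8 0.0335. Base peak = M+4.
P(M+4) = C(4,2) × 0.5721^2 × 0.4279^2 = 6 × 0.32729841 × 0.18309841 = 0.359567 (base)
P(M+8) = C(4,4) × 0.5721^0 × 0.4279^4 = 1 × 1.0000 × 0.03352503 = 0.033525
Relative intensity = 0.033525 / 0.359567 × 100 = 9.32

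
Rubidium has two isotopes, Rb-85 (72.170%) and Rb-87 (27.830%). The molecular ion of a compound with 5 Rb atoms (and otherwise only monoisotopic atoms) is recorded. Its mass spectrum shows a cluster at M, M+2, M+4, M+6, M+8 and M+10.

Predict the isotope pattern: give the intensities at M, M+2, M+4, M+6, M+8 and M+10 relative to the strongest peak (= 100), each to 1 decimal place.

51.9 : 100.0 : 77.1 : 29.7 : 5.7 : 0.4

The 5 Rb atoms are independent, so intensities follow the terms of (0.72170 + 0.27830)^5.
P(M) = 0.72170^5 = 0.195787
P(M+2) = 5 × 0.72170^4 × 0.27830^1 = 0.377494
P(M+4) = 10 × 0.72170^3 × 0.27830^2 = 0.291136
P(M+6) = 10 × 0.72170^2 × 0.27830^3 = 0.112267
P(M+8) = 5 × 0.72170^1 × 0.27830^4 = 0.021646
P(M+10) = 0.27830^5 = 0.001669
The M+2 peak is largest (0.377494); scaling to 100 gives 51.9 : 100.0 : 77.1 : 29.7 : 5.7 : 0.4.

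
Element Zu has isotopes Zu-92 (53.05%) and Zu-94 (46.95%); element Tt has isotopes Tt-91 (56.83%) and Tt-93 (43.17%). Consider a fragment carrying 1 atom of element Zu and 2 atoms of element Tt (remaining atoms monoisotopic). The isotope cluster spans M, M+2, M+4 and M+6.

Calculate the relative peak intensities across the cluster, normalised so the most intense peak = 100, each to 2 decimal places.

41.59 : 100.00 : 79.92 : 21.24

Element Zu pattern (n=1): 0.5305 : 0.4695
Element Tt pattern (n=2): 0.32296489 : 0.49067022 : 0.18636489
Convolve the two distributions (both contribute in 2-u steps):
  M: 0.5305×0.32296489 = 0.171333
  M+2: 0.5305×0.49067022 + 0.4695×0.32296489 = 0.411933
  M+4: 0.5305×0.18636489 + 0.4695×0.49067022 = 0.329236
  M+6: 0.4695×0.18636489 = 0.087498
Scale to base peak (0.411933) = 100: 41.59 : 100.00 : 79.92 : 21.24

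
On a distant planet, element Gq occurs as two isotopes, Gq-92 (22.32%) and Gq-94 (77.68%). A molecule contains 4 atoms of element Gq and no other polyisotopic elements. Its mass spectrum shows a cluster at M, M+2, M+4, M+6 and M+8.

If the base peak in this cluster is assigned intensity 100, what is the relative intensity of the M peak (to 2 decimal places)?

0.59

Term probabilities: M 0.0025, M+2 0.0346, M+4 0.1804, M+6 0.4185, M+8 0.3641. Base peak = M+6.
P(M+6) = C(4,3) × 0.2232^1 × 0.7768^3 = 4 × 0.2232 × 0.46873529 = 0.418487 (base)
P(M) = C(4,0) × 0.2232^4 × 0.7768^0 = 1 × 0.00248186 × 1.0000 = 0.002482
Relative intensity = 0.002482 / 0.418487 × 100 = 0.59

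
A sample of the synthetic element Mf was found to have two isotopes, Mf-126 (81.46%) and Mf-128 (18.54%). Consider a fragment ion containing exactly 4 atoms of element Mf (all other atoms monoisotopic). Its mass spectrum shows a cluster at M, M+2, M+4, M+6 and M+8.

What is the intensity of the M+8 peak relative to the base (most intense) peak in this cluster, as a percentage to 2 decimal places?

0.27%

(0.8146 + 0.1854)^4 gives M 0.4403, M+2 0.4009, M+4 0.1369, M+6 0.0208, M+8 0.0012; the largest is M.
P(M) = C(4,0) × 0.8146^4 × 0.1854^0 = 1 × 0.44032934 × 1.0000 = 0.440329 (base)
P(M+8) = C(4,4) × 0.8146^0 × 0.1854^4 = 1 × 1.0000 × 0.00118151 = 0.001182
Relative intensity = 0.001182 / 0.440329 × 100 = 0.27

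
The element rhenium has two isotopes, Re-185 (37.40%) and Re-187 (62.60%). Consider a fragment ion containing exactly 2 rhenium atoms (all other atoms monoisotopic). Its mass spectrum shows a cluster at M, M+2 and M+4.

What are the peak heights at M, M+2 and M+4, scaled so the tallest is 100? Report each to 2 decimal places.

Expanding (0.3740 + 0.6260)^2:
P(M) = 0.3740^2 = 0.139876
P(M+2) = 2 × 0.3740^1 × 0.6260^1 = 0.468248
P(M+4) = 0.6260^2 = 0.391876
The M+2 peak is largest (0.468248); scaling to 100 gives 29.87 : 100.00 : 83.69.

29.87 : 100.00 : 83.69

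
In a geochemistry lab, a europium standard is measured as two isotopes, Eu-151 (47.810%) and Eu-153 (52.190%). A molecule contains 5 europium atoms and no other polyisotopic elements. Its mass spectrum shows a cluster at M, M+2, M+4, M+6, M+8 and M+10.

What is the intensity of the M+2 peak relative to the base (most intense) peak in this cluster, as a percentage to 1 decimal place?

42.0%

Binomial terms of (0.47810 + 0.52190)^5: M 0.0250, M+2 0.1363, M+4 0.2977, M+6 0.3249, M+8 0.1774, M+10 0.0387 → M+6 is the base peak.
P(M+6) = C(5,3) × 0.47810^2 × 0.52190^3 = 10 × 0.22857961 × 0.14215492 = 0.324937 (base)
P(M+2) = C(5,1) × 0.47810^4 × 0.52190^1 = 5 × 0.05224864 × 0.5219 = 0.136343
Relative intensity = 0.136343 / 0.324937 × 100 = 42.0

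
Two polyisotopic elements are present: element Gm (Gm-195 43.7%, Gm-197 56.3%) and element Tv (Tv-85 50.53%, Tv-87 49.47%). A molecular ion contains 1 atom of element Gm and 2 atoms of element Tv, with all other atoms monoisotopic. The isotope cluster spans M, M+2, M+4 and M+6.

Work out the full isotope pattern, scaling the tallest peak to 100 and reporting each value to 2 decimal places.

Element Gm pattern (n=1): 0.4370 : 0.5630
Element Tv pattern (n=2): 0.25532809 : 0.49994382 : 0.24472809
Convolve the two distributions (both contribute in 2-u steps):
  M: 0.4370×0.25532809 = 0.111578
  M+2: 0.4370×0.49994382 + 0.5630×0.25532809 = 0.362225
  M+4: 0.4370×0.24472809 + 0.5630×0.49994382 = 0.388415
  M+6: 0.5630×0.24472809 = 0.137782
Scale to base peak (0.388415) = 100: 28.73 : 93.26 : 100.00 : 35.47

28.73 : 93.26 : 100.00 : 35.47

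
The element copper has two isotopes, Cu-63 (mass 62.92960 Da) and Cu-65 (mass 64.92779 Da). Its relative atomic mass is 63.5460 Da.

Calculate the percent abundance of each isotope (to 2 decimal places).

With x = fraction of Cu-63 (so Cu-65 is 1 − x):
62.92960·x + 64.92779·(1 − x) = 63.5460
(62.92960 − 64.92779)·x = 63.5460 − 64.92779
x = -1.38179 / -1.99819 = 0.69152 → 69.15% Cu-63, 30.85% Cu-65.

Cu-63: 69.15%, Cu-65: 30.85%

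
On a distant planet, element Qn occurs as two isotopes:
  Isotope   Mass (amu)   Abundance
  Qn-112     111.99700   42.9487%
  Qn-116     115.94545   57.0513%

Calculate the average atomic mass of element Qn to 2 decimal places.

114.25 amu

Ar = Σ fᵢ·mᵢ = 0.429487 × 111.99700 + 0.570513 × 115.94545
= 48.101256 + 66.148387 = 114.249643 amu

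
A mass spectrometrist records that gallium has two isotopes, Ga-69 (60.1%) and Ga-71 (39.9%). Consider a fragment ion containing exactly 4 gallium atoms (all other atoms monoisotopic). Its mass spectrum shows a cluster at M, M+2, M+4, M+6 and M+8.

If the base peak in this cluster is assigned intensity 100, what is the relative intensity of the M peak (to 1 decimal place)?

Term probabilities: M 0.1305, M+2 0.3465, M+4 0.3450, M+6 0.1527, M+8 0.0253. Base peak = M+2.
P(M+2) = C(4,1) × 0.601^3 × 0.399^1 = 4 × 0.2170818 × 0.3990 = 0.346463 (base)
P(M) = C(4,0) × 0.601^4 × 0.399^0 = 1 × 0.13046616 × 1.0000 = 0.130466
Relative intensity = 0.130466 / 0.346463 × 100 = 37.7

37.7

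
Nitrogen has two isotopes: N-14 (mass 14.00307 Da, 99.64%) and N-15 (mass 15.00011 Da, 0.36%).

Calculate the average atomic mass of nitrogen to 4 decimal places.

Weight each isotope mass by its fractional abundance: 0.9964 × 14.00307 + 0.0036 × 15.00011
= 13.952659 + 0.054000 = 14.006659 Da

14.0067 Da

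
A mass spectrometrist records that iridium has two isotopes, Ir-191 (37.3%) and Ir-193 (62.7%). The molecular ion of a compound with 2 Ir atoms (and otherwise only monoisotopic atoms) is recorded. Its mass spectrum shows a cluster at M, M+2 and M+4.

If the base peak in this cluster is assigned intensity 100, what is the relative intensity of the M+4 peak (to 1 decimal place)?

84.0

(0.373 + 0.627)^2 gives M 0.1391, M+2 0.4677, M+4 0.3931; the largest is M+2.
P(M+2) = C(2,1) × 0.373^1 × 0.627^1 = 2 × 0.3730 × 0.6270 = 0.467742 (base)
P(M+4) = C(2,2) × 0.373^0 × 0.627^2 = 1 × 1.0000 × 0.393129 = 0.393129
Relative intensity = 0.393129 / 0.467742 × 100 = 84.0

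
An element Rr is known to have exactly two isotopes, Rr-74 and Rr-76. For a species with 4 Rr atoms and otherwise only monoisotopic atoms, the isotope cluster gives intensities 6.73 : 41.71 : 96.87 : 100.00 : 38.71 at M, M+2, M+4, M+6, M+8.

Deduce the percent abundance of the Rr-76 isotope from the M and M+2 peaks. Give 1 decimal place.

60.8%

Let p = fractional abundance of Rr-74. I(M+2)/I(M) = [C(4,1)·p^3·(1−p)] / p^4 = 4·(1−p)/p = 41.71/6.73 = 6.1976
(1−p)/p = 6.1976/4 = 1.5494  ⇒  p = 1/(1 + 1.5494) = 0.3922
Rr-74: 39.2%, Rr-76: 60.8%.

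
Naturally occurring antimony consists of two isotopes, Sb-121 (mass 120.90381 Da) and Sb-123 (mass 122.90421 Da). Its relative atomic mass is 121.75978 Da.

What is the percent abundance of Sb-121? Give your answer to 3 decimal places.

Let x be the fractional abundance of Sb-121; then Sb-123 has abundance 1 − x.
120.90381·x + 122.90421·(1 − x) = 121.75978
(120.90381 − 122.90421)·x = 121.75978 − 122.90421
x = -1.14443 / -2.00040 = 0.57210 → 57.210% Sb-121, 42.790% Sb-123.

57.210%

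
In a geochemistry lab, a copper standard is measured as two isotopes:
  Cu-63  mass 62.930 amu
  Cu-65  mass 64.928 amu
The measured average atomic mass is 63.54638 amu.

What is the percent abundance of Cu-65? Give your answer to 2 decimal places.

With x = fraction of Cu-63 (so Cu-65 is 1 − x):
62.930·x + 64.928·(1 − x) = 63.54638
(62.930 − 64.928)·x = 63.54638 − 64.928
x = -1.38162 / -1.998 = 0.69150 → 69.15% Cu-63, 30.85% Cu-65.

30.85%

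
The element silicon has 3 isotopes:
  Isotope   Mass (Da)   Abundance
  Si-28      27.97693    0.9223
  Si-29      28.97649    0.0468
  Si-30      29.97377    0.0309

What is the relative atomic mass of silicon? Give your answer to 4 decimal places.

Weight each isotope mass by its fractional abundance: 0.9223 × 27.97693 + 0.0468 × 28.97649 + 0.0309 × 29.97377
= 25.803123 + 1.356100 + 0.926189 = 28.085412 Da

28.0854 Da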